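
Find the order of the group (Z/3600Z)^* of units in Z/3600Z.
(Z/3600Z)^* consists of the classes a with gcd(a, 3600) = 1, so its order is φ(3600). φ is multiplicative, with φ(p^e) = p^e − p^(e−1). Factorise 3600 = 2^4 · 3^2 · 5^2. Then
  φ(3600) = (2^4 − 2^3) · (3^2 − 3^1) · (5^2 − 5^1) = 8 · 6 · 20 = 960.
Thus |(Z/3600Z)^*| = 960.

Final answer: |(Z/3600Z)^*| = 960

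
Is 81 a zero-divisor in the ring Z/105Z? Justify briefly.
YES

gcd(81, 105) = 3 > 1, so 81 is not a unit in Z/105Z. In Z/nZ every nonzero non-unit is a zero-divisor: explicitly, take b = 105/gcd = 35 ≠ 0 (mod 105); then 81·35 = 2835 = 27·105, i.e. 81·35 ≡ 0 (mod 105). So 81 is a zero-divisor.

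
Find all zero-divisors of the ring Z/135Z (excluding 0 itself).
nonzero zero-divisors of Z/135Z = {3, 5, 6, 9, 10, 12, 15, 18, 20, 21, 24, 25, 27, 30, 33, 35, 36, 39, 40, 42, 45, 48, 50, 51, 54, 55, 57, 60, 63, 65, 66, 69, 70, 72, 75, 78, 80, 81, 84, 85, 87, 90, 93, 95, 96, 99, 100, 102, 105, 108, 110, 111, 114, 115, 117, 120, 123, 125, 126, 129, 130, 132}

An element a ∈ Z/135Z (with a ≠ 0) is a zero-divisor iff gcd(a, 135) > 1 (because a is a unit precisely when gcd(a, n) = 1, and in Z/nZ every nonzero, non-unit element is a zero-divisor). Scan a = 1, ..., 134 and keep those with gcd(a, 135) > 1:
  gcd(3, 135) = 3, gcd(5, 135) = 5, gcd(6, 135) = 3, gcd(9, 135) = 9, gcd(10, 135) = 5, gcd(12, 135) = 3, gcd(15, 135) = 15, gcd(18, 135) = 9, gcd(20, 135) = 5, gcd(21, 135) = 3, gcd(24, 135) = 3, gcd(25, 135) = 5, gcd(27, 135) = 27, gcd(30, 135) = 15, gcd(33, 135) = 3, gcd(35, 135) = 5, gcd(36, 135) = 9, gcd(39, 135) = 3, gcd(40, 135) = 5, gcd(42, 135) = 3, gcd(45, 135) = 45, gcd(48, 135) = 3, gcd(50, 135) = 5, gcd(51, 135) = 3, gcd(54, 135) = 27, gcd(55, 135) = 5, gcd(57, 135) = 3, gcd(60, 135) = 15, gcd(63, 135) = 9, gcd(65, 135) = 5, gcd(66, 135) = 3, gcd(69, 135) = 3, gcd(70, 135) = 5, gcd(72, 135) = 9, gcd(75, 135) = 15, gcd(78, 135) = 3, gcd(80, 135) = 5, gcd(81, 135) = 27, gcd(84, 135) = 3, gcd(85, 135) = 5, gcd(87, 135) = 3, gcd(90, 135) = 45, gcd(93, 135) = 3, gcd(95, 135) = 5, gcd(96, 135) = 3, gcd(99, 135) = 9, gcd(100, 135) = 5, gcd(102, 135) = 3, gcd(105, 135) = 15, gcd(108, 135) = 27, gcd(110, 135) = 5, gcd(111, 135) = 3, gcd(114, 135) = 3, gcd(115, 135) = 5, gcd(117, 135) = 9, gcd(120, 135) = 15, gcd(123, 135) = 3, gcd(125, 135) = 5, gcd(126, 135) = 9, gcd(129, 135) = 3, gcd(130, 135) = 5, gcd(132, 135) = 3.
All other a ∈ {1, ..., 134} have gcd(a, 135) = 1 and are units. So the nonzero zero-divisors are exactly the 62 values of a appearing in this scan.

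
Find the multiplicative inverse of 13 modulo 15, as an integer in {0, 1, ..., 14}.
13^(−1) ≡ 7 (mod 15)

Apply the extended Euclidean algorithm to (15, 13), tracking rows (r, s, t) with s·15 + t·13 = r. Each division r_prev = q·r_cur + r_new produces the new row as (previous row) − q·(current row):
  row A: (15, 1, 0)   [1·15 + 0·13 = 15]
  row B: (13, 0, 1)   [0·15 + 1·13 = 13]
  15 = 1·13 + 2   → row C = row A − 1·row B = (2, 1, −1)   [check: 1·15 − 1·13 = 2]
  13 = 6·2 + 1   → row D = row B − 6·row C = (1, −6, 7)   [check: −6·15 + 7·13 = 1]
  2 = 2·1 + 0   → remainder 0, stop. gcd = 1 (last nonzero row D).
The gcd is 1, so 13 is invertible mod 15. The last nonzero row gives −6·15 + 7·13 = 1, so t = 7. So 13^(−1) ≡ 7 (mod 15). Verify: 13 · 7 = 91 ≡ 1 (mod 15). ✓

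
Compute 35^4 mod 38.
Use repeated squaring. Binary(4) = 100. Walk through the bits of the exponent 4 left-to-right: at each bit after the leading one, square the running value, then multiply by 35 if the bit is 1 (always reducing mod 38):
  bit 1 = 1 (leading): start with 35.
  bit 2 = 0: square 35^2 = 1225 ≡ 9 (mod 38).
  bit 3 = 0: square 9^2 = 81 ≡ 5 (mod 38).
Final value: 35^4 ≡ 5 (mod 38).

Final answer: 5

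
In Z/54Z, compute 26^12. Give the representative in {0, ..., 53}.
28

Use repeated squaring. Binary(12) = 1100. Walk through the bits of the exponent 12 left-to-right: at each bit after the leading one, square the running value, then multiply by 26 if the bit is 1 (always reducing mod 54):
  bit 1 = 1 (leading): start with 26.
  bit 2 = 1: square 26^2 = 676 ≡ 28; bit is 1, so multiply 28·26 = 728 ≡ 26 (mod 54).
  bit 3 = 0: square 26^2 = 676 ≡ 28 (mod 54).
  bit 4 = 0: square 28^2 = 784 ≡ 28 (mod 54).
Final value: 26^12 ≡ 28 (mod 54).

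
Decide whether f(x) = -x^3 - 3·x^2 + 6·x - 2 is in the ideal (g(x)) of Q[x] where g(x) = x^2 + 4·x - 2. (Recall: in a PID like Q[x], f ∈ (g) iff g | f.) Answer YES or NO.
YES

In Q[x] the ideal (g) consists of all multiples of g, so f ∈ (g) iff g | f, i.e. iff the remainder of f on division by g is 0. Divide f by g (g is monic, so eliminate the leading term of the running remainder at each step):
  leading term -x^3: subtract (-x)·g(x) = -x^3 - 4·x^2 + 2·x, leaving x^2 + 4·x - 2
  leading term x^2: subtract (1)·g(x) = x^2 + 4·x - 2, leaving 0
The remainder is 0, so f(x) = g(x) · h(x) with h(x) = 1 - x. Hence g | f, i.e. f ∈ (g).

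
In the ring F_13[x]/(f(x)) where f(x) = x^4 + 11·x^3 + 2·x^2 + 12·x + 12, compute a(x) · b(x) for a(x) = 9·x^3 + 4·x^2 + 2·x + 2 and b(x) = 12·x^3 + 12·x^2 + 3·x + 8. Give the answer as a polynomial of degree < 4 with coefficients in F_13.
Multiply as integer polynomials: a · b = 108·x^6 + 156·x^5 + 99·x^4 + 132·x^3 + 62·x^2 + 22·x + 16. Reducing coefficients mod 13: a · b ≡ 4·x^6 + 8·x^4 + 2·x^3 + 10·x^2 + 9·x + 3. Now divide by f(x) = x^4 + 11·x^3 + 2·x^2 + 12·x + 12 in F_13[x], eliminating the leading term at each step:
  leading term 4·x^6: subtract (4·x^2)·f(x) = 4·x^6 + 5·x^5 + 8·x^4 + 9·x^3 + 9·x^2, leaving 8·x^5 + 6·x^3 + x^2 + 9·x + 3 (coefficients mod 13)
  leading term 8·x^5: subtract (8·x)·f(x) = 8·x^5 + 10·x^4 + 3·x^3 + 5·x^2 + 5·x, leaving 3·x^4 + 3·x^3 + 9·x^2 + 4·x + 3 (coefficients mod 13)
  leading term 3·x^4: subtract (3)·f(x) = 3·x^4 + 7·x^3 + 6·x^2 + 10·x + 10, leaving 9·x^3 + 3·x^2 + 7·x + 6 (coefficients mod 13)
The degree is now < 4, so this is the remainder. Hence a · b ≡ 9·x^3 + 3·x^2 + 7·x + 6 in F_13[x]/(f).

Final answer: a · b ≡ 9·x^3 + 3·x^2 + 7·x + 6 (mod f(x))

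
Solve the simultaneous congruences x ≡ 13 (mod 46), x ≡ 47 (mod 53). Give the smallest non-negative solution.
x ≡ 1531 (mod 2438); the representative in [0, 2438) is 1531

The moduli 46, 53 are pairwise coprime, so by the CRT there is a unique solution mod 46·53 = 2438.
Solve by successive substitution. Start with x ≡ 13 (mod 46).
  Combine with x ≡ 47 (mod 53): write x = 13 + 46·t and require 13 + 46·t ≡ 47 (mod 53), i.e. 46·t ≡ 47 − 13 ≡ 34 (mod 53). Since 46^(−1) ≡ 15 (mod 53), t ≡ 15·34 ≡ 33 (mod 53). So x ≡ 13 + 46·33 = 1531 (mod 2438).
Unique solution in [0, 2438): x = 1531.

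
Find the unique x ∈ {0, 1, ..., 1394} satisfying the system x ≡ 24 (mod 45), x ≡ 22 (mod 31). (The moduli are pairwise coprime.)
The moduli 45, 31 are pairwise coprime, so by the CRT there is a unique solution mod 45·31 = 1395.
Solve by successive substitution. Start with x ≡ 24 (mod 45).
  Combine with x ≡ 22 (mod 31): write x = 24 + 45·t and require 24 + 45·t ≡ 22 (mod 31), i.e. 45·t ≡ 22 − 24 ≡ 29 (mod 31). Since 45^(−1) ≡ 20 (mod 31) (45 ≡ 14 (mod 31)), t ≡ 20·29 ≡ 22 (mod 31). So x ≡ 24 + 45·22 = 1014 (mod 1395).
Unique solution in [0, 1395): x = 1014.

Final answer: x ≡ 1014 (mod 1395); the representative in [0, 1395) is 1014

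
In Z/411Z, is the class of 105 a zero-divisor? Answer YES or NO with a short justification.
YES

gcd(105, 411) = 3 > 1, so 105 is not a unit in Z/411Z. In Z/nZ every nonzero non-unit is a zero-divisor: explicitly, take b = 411/gcd = 137 ≠ 0 (mod 411); then 105·137 = 14385 = 35·411, i.e. 105·137 ≡ 0 (mod 411). So 105 is a zero-divisor.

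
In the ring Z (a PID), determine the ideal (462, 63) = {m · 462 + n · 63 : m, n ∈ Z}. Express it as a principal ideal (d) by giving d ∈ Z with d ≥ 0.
(462, 63) = (21); d = 21

In the PID Z, (a, b) is generated by gcd(a, b). Compute gcd(462, 63) with the extended Euclidean algorithm, tracking rows (r, s, t) with s·462 + t·63 = r:
  row A: (462, 1, 0)   [1·462 + 0·63 = 462]
  row B: (63, 0, 1)   [0·462 + 1·63 = 63]
  462 = 7·63 + 21   → row C = row A − 7·row B = (21, 1, −7)   [check: 1·462 − 7·63 = 21]
  63 = 3·21 + 0   → remainder 0, stop. gcd = 21 (last nonzero row C).
So gcd(462, 63) = 21, with Bézout identity 1·462 − 7·63 = 21. Containment (⊇): the Bézout identity exhibits 21 as an element of (462, 63), giving (21) ⊆ (462, 63). Containment (⊆): since 21 | 462 and 21 | 63 (462 = 21·22, 63 = 21·3), every Z-linear combination of 462 and 63 is divisible by 21, so (462, 63) ⊆ (21). Therefore (462, 63) = (21), d = 21.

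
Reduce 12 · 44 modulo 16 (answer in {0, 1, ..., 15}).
0

Reduce the factors first: 44 ≡ 12 (mod 16), so 12 · 44 ≡ 12 · 12 (mod 16). 12 · 12 = 144. Dividing by 16: 144 = 9·16 + 0. So (12 · 44) mod 16 = 0.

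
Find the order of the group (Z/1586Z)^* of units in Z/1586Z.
|(Z/1586Z)^*| = 720

(Z/1586Z)^* consists of the classes a with gcd(a, 1586) = 1, so its order is φ(1586). φ is multiplicative, with φ(p^e) = p^e − p^(e−1). Factorise 1586 = 2 · 13 · 61. Then
  φ(1586) = (2 − 1) · (13 − 1) · (61 − 1) = 1 · 12 · 60 = 720.
Thus |(Z/1586Z)^*| = 720.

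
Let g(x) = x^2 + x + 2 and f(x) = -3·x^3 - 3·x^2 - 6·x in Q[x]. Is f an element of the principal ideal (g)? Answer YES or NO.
In Q[x] the ideal (g) consists of all multiples of g, so f ∈ (g) iff g | f, i.e. iff the remainder of f on division by g is 0. Divide f by g (g is monic, so eliminate the leading term of the running remainder at each step):
  leading term -3·x^3: subtract (-3·x)·g(x) = -3·x^3 - 3·x^2 - 6·x, leaving 0
The remainder is 0, so f(x) = g(x) · h(x) with h(x) = -3·x. Hence g | f, i.e. f ∈ (g).

Final answer: YES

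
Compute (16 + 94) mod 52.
Reduce the summands first: 94 ≡ 42 (mod 52), so 16 + 94 ≡ 16 + 42 (mod 52). 16 + 42 = 58; 58 = 1·52 + 6, so (16 + 94) mod 52 = 6.

Final answer: 6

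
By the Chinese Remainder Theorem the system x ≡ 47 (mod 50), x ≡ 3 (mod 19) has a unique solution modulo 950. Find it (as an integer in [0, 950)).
The moduli 50, 19 are pairwise coprime, so by the CRT there is a unique solution mod 50·19 = 950.
Solve by successive substitution. Start with x ≡ 47 (mod 50).
  Combine with x ≡ 3 (mod 19): write x = 47 + 50·t and require 47 + 50·t ≡ 3 (mod 19), i.e. 50·t ≡ 3 − 47 ≡ 13 (mod 19). Since 50^(−1) ≡ 8 (mod 19) (50 ≡ 12 (mod 19)), t ≡ 8·13 ≡ 9 (mod 19). So x ≡ 47 + 50·9 = 497 (mod 950).
Unique solution in [0, 950): x = 497.

Final answer: x ≡ 497 (mod 950); the representative in [0, 950) is 497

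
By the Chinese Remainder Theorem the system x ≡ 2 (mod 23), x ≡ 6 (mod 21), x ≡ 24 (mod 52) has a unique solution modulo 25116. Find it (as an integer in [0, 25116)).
The moduli 23, 21, 52 are pairwise coprime, so by the CRT there is a unique solution mod 23·21·52 = 25116.
Solve by successive substitution. Start with x ≡ 2 (mod 23).
  Combine with x ≡ 6 (mod 21): write x = 2 + 23·t and require 2 + 23·t ≡ 6 (mod 21), i.e. 23·t ≡ 6 − 2 ≡ 4 (mod 21). Since 23^(−1) ≡ 11 (mod 21) (23 ≡ 2 (mod 21)), t ≡ 11·4 ≡ 2 (mod 21). So x ≡ 2 + 23·2 = 48 (mod 483).
  Combine with x ≡ 24 (mod 52): write x = 48 + 483·t and require 48 + 483·t ≡ 24 (mod 52), i.e. 483·t ≡ 24 − 48 ≡ 28 (mod 52). Since 483^(−1) ≡ 7 (mod 52) (483 ≡ 15 (mod 52)), t ≡ 7·28 ≡ 40 (mod 52). So x ≡ 48 + 483·40 = 19368 (mod 25116).
Unique solution in [0, 25116): x = 19368.

Final answer: x ≡ 19368 (mod 25116); the representative in [0, 25116) is 19368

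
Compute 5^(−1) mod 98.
5^(−1) ≡ 59 (mod 98)

Apply the extended Euclidean algorithm to (98, 5), tracking rows (r, s, t) with s·98 + t·5 = r. Each division r_prev = q·r_cur + r_new produces the new row as (previous row) − q·(current row):
  row A: (98, 1, 0)   [1·98 + 0·5 = 98]
  row B: (5, 0, 1)   [0·98 + 1·5 = 5]
  98 = 19·5 + 3   → row C = row A − 19·row B = (3, 1, −19)   [check: 1·98 − 19·5 = 3]
  5 = 1·3 + 2   → row D = row B − 1·row C = (2, −1, 20)   [check: −1·98 + 20·5 = 2]
  3 = 1·2 + 1   → row E = row C − 1·row D = (1, 2, −39)   [check: 2·98 − 39·5 = 1]
  2 = 2·1 + 0   → remainder 0, stop. gcd = 1 (last nonzero row E).
The gcd is 1, so 5 is invertible mod 98. The last nonzero row gives 2·98 − 39·5 = 1, so t = −39. So 5^(−1) ≡ −39 ≡ 59 (mod 98). Verify: 5 · 59 = 295 ≡ 1 (mod 98). ✓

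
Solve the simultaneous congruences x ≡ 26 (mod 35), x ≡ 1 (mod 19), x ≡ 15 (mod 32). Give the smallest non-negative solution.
The moduli 35, 19, 32 are pairwise coprime, so by the CRT there is a unique solution mod 35·19·32 = 21280.
Solve by successive substitution. Start with x ≡ 26 (mod 35).
  Combine with x ≡ 1 (mod 19): write x = 26 + 35·t and require 26 + 35·t ≡ 1 (mod 19), i.e. 35·t ≡ 1 − 26 ≡ 13 (mod 19). Since 35^(−1) ≡ 6 (mod 19) (35 ≡ 16 (mod 19)), t ≡ 6·13 ≡ 2 (mod 19). So x ≡ 26 + 35·2 = 96 (mod 665).
  Combine with x ≡ 15 (mod 32): write x = 96 + 665·t and require 96 + 665·t ≡ 15 (mod 32), i.e. 665·t ≡ 15 − 96 ≡ 15 (mod 32). Since 665^(−1) ≡ 9 (mod 32) (665 ≡ 25 (mod 32)), t ≡ 9·15 ≡ 7 (mod 32). So x ≡ 96 + 665·7 = 4751 (mod 21280).
Unique solution in [0, 21280): x = 4751.

Final answer: x ≡ 4751 (mod 21280); the representative in [0, 21280) is 4751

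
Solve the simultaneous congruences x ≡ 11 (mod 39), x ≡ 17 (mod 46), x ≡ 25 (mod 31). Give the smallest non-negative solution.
x ≡ 26375 (mod 55614); the representative in [0, 55614) is 26375

The moduli 39, 46, 31 are pairwise coprime, so by the CRT there is a unique solution mod 39·46·31 = 55614.
Solve by successive substitution. Start with x ≡ 11 (mod 39).
  Combine with x ≡ 17 (mod 46): write x = 11 + 39·t and require 11 + 39·t ≡ 17 (mod 46), i.e. 39·t ≡ 17 − 11 ≡ 6 (mod 46). Since 39^(−1) ≡ 13 (mod 46), t ≡ 13·6 ≡ 32 (mod 46). So x ≡ 11 + 39·32 = 1259 (mod 1794).
  Combine with x ≡ 25 (mod 31): write x = 1259 + 1794·t and require 1259 + 1794·t ≡ 25 (mod 31), i.e. 1794·t ≡ 25 − 1259 ≡ 6 (mod 31). Since 1794^(−1) ≡ 23 (mod 31) (1794 ≡ 27 (mod 31)), t ≡ 23·6 ≡ 14 (mod 31). So x ≡ 1259 + 1794·14 = 26375 (mod 55614).
Unique solution in [0, 55614): x = 26375.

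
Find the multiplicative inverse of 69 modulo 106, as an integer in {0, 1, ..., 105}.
Apply the extended Euclidean algorithm to (106, 69), tracking rows (r, s, t) with s·106 + t·69 = r. Each division r_prev = q·r_cur + r_new produces the new row as (previous row) − q·(current row):
  row A: (106, 1, 0)   [1·106 + 0·69 = 106]
  row B: (69, 0, 1)   [0·106 + 1·69 = 69]
  106 = 1·69 + 37   → row C = row A − 1·row B = (37, 1, −1)   [check: 1·106 − 1·69 = 37]
  69 = 1·37 + 32   → row D = row B − 1·row C = (32, −1, 2)   [check: −1·106 + 2·69 = 32]
  37 = 1·32 + 5   → row E = row C − 1·row D = (5, 2, −3)   [check: 2·106 − 3·69 = 5]
  32 = 6·5 + 2   → row F = row D − 6·row E = (2, −13, 20)   [check: −13·106 + 20·69 = 2]
  5 = 2·2 + 1   → row G = row E − 2·row F = (1, 28, −43)   [check: 28·106 − 43·69 = 1]
  2 = 2·1 + 0   → remainder 0, stop. gcd = 1 (last nonzero row G).
The gcd is 1, so 69 is invertible mod 106. The last nonzero row gives 28·106 − 43·69 = 1, so t = −43. So 69^(−1) ≡ −43 ≡ 63 (mod 106). Verify: 69 · 63 = 4347 ≡ 1 (mod 106). ✓

Final answer: 69^(−1) ≡ 63 (mod 106)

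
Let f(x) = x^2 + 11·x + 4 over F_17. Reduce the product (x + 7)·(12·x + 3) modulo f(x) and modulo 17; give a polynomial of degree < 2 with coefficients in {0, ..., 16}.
Multiply as integer polynomials: a · b = 12·x^2 + 87·x + 21. Reducing coefficients mod 17: a · b ≡ 12·x^2 + 2·x + 4. Now divide by f(x) = x^2 + 11·x + 4 in F_17[x], eliminating the leading term at each step:
  leading term 12·x^2: subtract (12)·f(x) = 12·x^2 + 13·x + 14, leaving 6·x + 7 (coefficients mod 17)
The degree is now < 2, so this is the remainder. Hence a · b ≡ 6·x + 7 in F_17[x]/(f).

Final answer: a · b ≡ 6·x + 7 (mod f(x))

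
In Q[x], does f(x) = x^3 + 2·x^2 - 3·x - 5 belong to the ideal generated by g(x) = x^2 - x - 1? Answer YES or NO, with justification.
In Q[x] the ideal (g) consists of all multiples of g, so f ∈ (g) iff g | f, i.e. iff the remainder of f on division by g is 0. Divide f by g (g is monic, so eliminate the leading term of the running remainder at each step):
  leading term x^3: subtract (x)·g(x) = x^3 - x^2 - x, leaving 3·x^2 - 2·x - 5
  leading term 3·x^2: subtract (3)·g(x) = 3·x^2 - 3·x - 3, leaving x - 2
The remainder r(x) = x - 2 ≠ 0 (and deg r < deg g), so g ∤ f, i.e. f ∉ (g).

Final answer: NO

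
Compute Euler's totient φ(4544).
φ is multiplicative, with φ(p^e) = p^e − p^(e−1). Factorise 4544 = 2^6 · 71. Then
  φ(4544) = (2^6 − 2^5) · (71 − 1) = 32 · 70 = 2240.

Final answer: φ(4544) = 2240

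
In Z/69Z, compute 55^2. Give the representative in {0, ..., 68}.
58

Use repeated squaring. Binary(2) = 10. Walk through the bits of the exponent 2 left-to-right: at each bit after the leading one, square the running value, then multiply by 55 if the bit is 1 (always reducing mod 69):
  bit 1 = 1 (leading): start with 55.
  bit 2 = 0: square 55^2 = 3025 ≡ 58 (mod 69).
Final value: 55^2 ≡ 58 (mod 69).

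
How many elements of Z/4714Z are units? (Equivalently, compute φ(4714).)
Z/4714Z has φ(4714) = 2356 units

An element a ∈ Z/4714Z is a unit iff gcd(a, 4714) = 1, so the number of units is φ(4714). φ is multiplicative, with φ(p^e) = p^e − p^(e−1). Factorise 4714 = 2 · 2357. Then
  φ(4714) = (2 − 1) · (2357 − 1) = 1 · 2356 = 2356.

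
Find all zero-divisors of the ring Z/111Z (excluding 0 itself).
An element a ∈ Z/111Z (with a ≠ 0) is a zero-divisor iff gcd(a, 111) > 1 (because a is a unit precisely when gcd(a, n) = 1, and in Z/nZ every nonzero, non-unit element is a zero-divisor). Scan a = 1, ..., 110 and keep those with gcd(a, 111) > 1:
  gcd(3, 111) = 3, gcd(6, 111) = 3, gcd(9, 111) = 3, gcd(12, 111) = 3, gcd(15, 111) = 3, gcd(18, 111) = 3, gcd(21, 111) = 3, gcd(24, 111) = 3, gcd(27, 111) = 3, gcd(30, 111) = 3, gcd(33, 111) = 3, gcd(36, 111) = 3, gcd(37, 111) = 37, gcd(39, 111) = 3, gcd(42, 111) = 3, gcd(45, 111) = 3, gcd(48, 111) = 3, gcd(51, 111) = 3, gcd(54, 111) = 3, gcd(57, 111) = 3, gcd(60, 111) = 3, gcd(63, 111) = 3, gcd(66, 111) = 3, gcd(69, 111) = 3, gcd(72, 111) = 3, gcd(74, 111) = 37, gcd(75, 111) = 3, gcd(78, 111) = 3, gcd(81, 111) = 3, gcd(84, 111) = 3, gcd(87, 111) = 3, gcd(90, 111) = 3, gcd(93, 111) = 3, gcd(96, 111) = 3, gcd(99, 111) = 3, gcd(102, 111) = 3, gcd(105, 111) = 3, gcd(108, 111) = 3.
All other a ∈ {1, ..., 110} have gcd(a, 111) = 1 and are units. So the nonzero zero-divisors are exactly the 38 values of a appearing in this scan.

Final answer: nonzero zero-divisors of Z/111Z = {3, 6, 9, 12, 15, 18, 21, 24, 27, 30, 33, 36, 37, 39, 42, 45, 48, 51, 54, 57, 60, 63, 66, 69, 72, 74, 75, 78, 81, 84, 87, 90, 93, 96, 99, 102, 105, 108}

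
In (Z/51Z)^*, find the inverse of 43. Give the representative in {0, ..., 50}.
43^(−1) ≡ 19 (mod 51)

Apply the extended Euclidean algorithm to (51, 43), tracking rows (r, s, t) with s·51 + t·43 = r. Each division r_prev = q·r_cur + r_new produces the new row as (previous row) − q·(current row):
  row A: (51, 1, 0)   [1·51 + 0·43 = 51]
  row B: (43, 0, 1)   [0·51 + 1·43 = 43]
  51 = 1·43 + 8   → row C = row A − 1·row B = (8, 1, −1)   [check: 1·51 − 1·43 = 8]
  43 = 5·8 + 3   → row D = row B − 5·row C = (3, −5, 6)   [check: −5·51 + 6·43 = 3]
  8 = 2·3 + 2   → row E = row C − 2·row D = (2, 11, −13)   [check: 11·51 − 13·43 = 2]
  3 = 1·2 + 1   → row F = row D − 1·row E = (1, −16, 19)   [check: −16·51 + 19·43 = 1]
  2 = 2·1 + 0   → remainder 0, stop. gcd = 1 (last nonzero row F).
The gcd is 1, so 43 is invertible mod 51. The last nonzero row gives −16·51 + 19·43 = 1, so t = 19. So 43^(−1) ≡ 19 (mod 51). Verify: 43 · 19 = 817 ≡ 1 (mod 51). ✓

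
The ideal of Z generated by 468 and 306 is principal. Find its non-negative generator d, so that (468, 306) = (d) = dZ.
In the PID Z, (a, b) is generated by gcd(a, b). Compute gcd(468, 306) with the extended Euclidean algorithm, tracking rows (r, s, t) with s·468 + t·306 = r:
  row A: (468, 1, 0)   [1·468 + 0·306 = 468]
  row B: (306, 0, 1)   [0·468 + 1·306 = 306]
  468 = 1·306 + 162   → row C = row A − 1·row B = (162, 1, −1)   [check: 1·468 − 1·306 = 162]
  306 = 1·162 + 144   → row D = row B − 1·row C = (144, −1, 2)   [check: −1·468 + 2·306 = 144]
  162 = 1·144 + 18   → row E = row C − 1·row D = (18, 2, −3)   [check: 2·468 − 3·306 = 18]
  144 = 8·18 + 0   → remainder 0, stop. gcd = 18 (last nonzero row E).
So gcd(468, 306) = 18, with Bézout identity 2·468 − 3·306 = 18. Containment (⊇): the Bézout identity exhibits 18 as an element of (468, 306), giving (18) ⊆ (468, 306). Containment (⊆): since 18 | 468 and 18 | 306 (468 = 18·26, 306 = 18·17), every Z-linear combination of 468 and 306 is divisible by 18, so (468, 306) ⊆ (18). Therefore (468, 306) = (18), d = 18.

Final answer: (468, 306) = (18); d = 18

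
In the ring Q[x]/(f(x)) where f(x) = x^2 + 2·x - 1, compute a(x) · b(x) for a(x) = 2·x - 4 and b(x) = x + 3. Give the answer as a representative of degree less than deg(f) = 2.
a · b ≡ -2·x - 10 (mod f(x))

First multiply in Q[x] without reducing: a · b = 2·x^2 + 2·x - 12. Now divide by f(x) = x^2 + 2·x - 1, eliminating the leading term at each step:
  leading term 2·x^2: subtract (2)·f(x) = 2·x^2 + 4·x - 2, leaving -2·x - 10
The degree is now < 2, so this is the remainder. Hence a · b ≡ -2·x - 10 in Q[x]/(f).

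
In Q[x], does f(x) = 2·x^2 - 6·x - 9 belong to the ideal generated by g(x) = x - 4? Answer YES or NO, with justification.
In Q[x] the ideal (g) consists of all multiples of g, so f ∈ (g) iff g | f, i.e. iff the remainder of f on division by g is 0. Divide f by g (g is monic, so eliminate the leading term of the running remainder at each step):
  leading term 2·x^2: subtract (2·x)·g(x) = 2·x^2 - 8·x, leaving 2·x - 9
  leading term 2·x: subtract (2)·g(x) = 2·x - 8, leaving -1
The remainder r(x) = -1 ≠ 0 (and deg r < deg g), so g ∤ f, i.e. f ∉ (g).

Final answer: NO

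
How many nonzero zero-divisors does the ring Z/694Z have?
In Z/694Z each nonzero element is either a unit (gcd with 694 is 1) or a zero-divisor (gcd > 1). The number of units is φ(694): factorise 694 = 2 · 347, so φ(694) = (2 − 1) · (347 − 1) = 1 · 346 = 346. The nonzero elements number 694 − 1 = 693. Hence the nonzero zero-divisors number 693 − 346 = 347.

Final answer: Z/694Z has 347 nonzero zero-divisors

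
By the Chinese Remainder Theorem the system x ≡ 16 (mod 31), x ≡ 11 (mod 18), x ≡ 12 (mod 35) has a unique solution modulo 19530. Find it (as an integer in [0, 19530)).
x ≡ 47 (mod 19530); the representative in [0, 19530) is 47

The moduli 31, 18, 35 are pairwise coprime, so by the CRT there is a unique solution mod 31·18·35 = 19530.
Solve by successive substitution. Start with x ≡ 16 (mod 31).
  Combine with x ≡ 11 (mod 18): write x = 16 + 31·t and require 16 + 31·t ≡ 11 (mod 18), i.e. 31·t ≡ 11 − 16 ≡ 13 (mod 18). Since 31^(−1) ≡ 7 (mod 18) (31 ≡ 13 (mod 18)), t ≡ 7·13 ≡ 1 (mod 18). So x ≡ 16 + 31·1 = 47 (mod 558).
  Combine with x ≡ 12 (mod 35): write x = 47 + 558·t and require 47 + 558·t ≡ 12 (mod 35), i.e. 558·t ≡ 12 − 47 ≡ 0 (mod 35). Since 558^(−1) ≡ 17 (mod 35) (558 ≡ 33 (mod 35)), t ≡ 17·0 ≡ 0 (mod 35). So x ≡ 47 + 558·0 = 47 (mod 19530).
Unique solution in [0, 19530): x = 47.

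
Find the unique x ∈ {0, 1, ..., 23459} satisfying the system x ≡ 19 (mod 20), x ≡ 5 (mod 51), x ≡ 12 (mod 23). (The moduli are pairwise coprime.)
The moduli 20, 51, 23 are pairwise coprime, so by the CRT there is a unique solution mod 20·51·23 = 23460.
Solve by successive substitution. Start with x ≡ 19 (mod 20).
  Combine with x ≡ 5 (mod 51): write x = 19 + 20·t and require 19 + 20·t ≡ 5 (mod 51), i.e. 20·t ≡ 5 − 19 ≡ 37 (mod 51). Since 20^(−1) ≡ 23 (mod 51), t ≡ 23·37 ≡ 35 (mod 51). So x ≡ 19 + 20·35 = 719 (mod 1020).
  Combine with x ≡ 12 (mod 23): write x = 719 + 1020·t and require 719 + 1020·t ≡ 12 (mod 23), i.e. 1020·t ≡ 12 − 719 ≡ 6 (mod 23). Since 1020^(−1) ≡ 3 (mod 23) (1020 ≡ 8 (mod 23)), t ≡ 3·6 ≡ 18 (mod 23). So x ≡ 719 + 1020·18 = 19079 (mod 23460).
Unique solution in [0, 23460): x = 19079.

Final answer: x ≡ 19079 (mod 23460); the representative in [0, 23460) is 19079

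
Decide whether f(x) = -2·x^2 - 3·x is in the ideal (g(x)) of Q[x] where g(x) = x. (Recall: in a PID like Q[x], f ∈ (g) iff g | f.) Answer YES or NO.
In Q[x] the ideal (g) consists of all multiples of g, so f ∈ (g) iff g | f, i.e. iff the remainder of f on division by g is 0. Divide f by g (g is monic, so eliminate the leading term of the running remainder at each step):
  leading term -2·x^2: subtract (-2·x)·g(x) = -2·x^2, leaving -3·x
  leading term -3·x: subtract (-3)·g(x) = -3·x, leaving 0
The remainder is 0, so f(x) = g(x) · h(x) with h(x) = -2·x - 3. Hence g | f, i.e. f ∈ (g).

Final answer: YES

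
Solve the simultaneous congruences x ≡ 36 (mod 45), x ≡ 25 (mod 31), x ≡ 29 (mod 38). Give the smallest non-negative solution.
x ≡ 22221 (mod 53010); the representative in [0, 53010) is 22221

The moduli 45, 31, 38 are pairwise coprime, so by the CRT there is a unique solution mod 45·31·38 = 53010.
Solve by successive substitution. Start with x ≡ 36 (mod 45).
  Combine with x ≡ 25 (mod 31): write x = 36 + 45·t and require 36 + 45·t ≡ 25 (mod 31), i.e. 45·t ≡ 25 − 36 ≡ 20 (mod 31). Since 45^(−1) ≡ 20 (mod 31) (45 ≡ 14 (mod 31)), t ≡ 20·20 ≡ 28 (mod 31). So x ≡ 36 + 45·28 = 1296 (mod 1395).
  Combine with x ≡ 29 (mod 38): write x = 1296 + 1395·t and require 1296 + 1395·t ≡ 29 (mod 38), i.e. 1395·t ≡ 29 − 1296 ≡ 25 (mod 38). Since 1395^(−1) ≡ 31 (mod 38) (1395 ≡ 27 (mod 38)), t ≡ 31·25 ≡ 15 (mod 38). So x ≡ 1296 + 1395·15 = 22221 (mod 53010).
Unique solution in [0, 53010): x = 22221.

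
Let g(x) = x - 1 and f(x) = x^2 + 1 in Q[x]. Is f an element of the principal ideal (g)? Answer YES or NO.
NO

In Q[x] the ideal (g) consists of all multiples of g, so f ∈ (g) iff g | f, i.e. iff the remainder of f on division by g is 0. Divide f by g (g is monic, so eliminate the leading term of the running remainder at each step):
  leading term x^2: subtract (x)·g(x) = x^2 - x, leaving x + 1
  leading term x: subtract (1)·g(x) = x - 1, leaving 2
The remainder r(x) = 2 ≠ 0 (and deg r < deg g), so g ∤ f, i.e. f ∉ (g).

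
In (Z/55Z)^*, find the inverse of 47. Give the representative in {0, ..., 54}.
47^(−1) ≡ 48 (mod 55)

Apply the extended Euclidean algorithm to (55, 47), tracking rows (r, s, t) with s·55 + t·47 = r. Each division r_prev = q·r_cur + r_new produces the new row as (previous row) − q·(current row):
  row A: (55, 1, 0)   [1·55 + 0·47 = 55]
  row B: (47, 0, 1)   [0·55 + 1·47 = 47]
  55 = 1·47 + 8   → row C = row A − 1·row B = (8, 1, −1)   [check: 1·55 − 1·47 = 8]
  47 = 5·8 + 7   → row D = row B − 5·row C = (7, −5, 6)   [check: −5·55 + 6·47 = 7]
  8 = 1·7 + 1   → row E = row C − 1·row D = (1, 6, −7)   [check: 6·55 − 7·47 = 1]
  7 = 7·1 + 0   → remainder 0, stop. gcd = 1 (last nonzero row E).
The gcd is 1, so 47 is invertible mod 55. The last nonzero row gives 6·55 − 7·47 = 1, so t = −7. So 47^(−1) ≡ −7 ≡ 48 (mod 55). Verify: 47 · 48 = 2256 ≡ 1 (mod 55). ✓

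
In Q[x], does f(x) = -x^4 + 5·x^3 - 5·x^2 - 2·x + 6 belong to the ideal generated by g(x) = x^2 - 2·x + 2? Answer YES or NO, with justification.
NO

In Q[x] the ideal (g) consists of all multiples of g, so f ∈ (g) iff g | f, i.e. iff the remainder of f on division by g is 0. Divide f by g (g is monic, so eliminate the leading term of the running remainder at each step):
  leading term -x^4: subtract (-x^2)·g(x) = -x^4 + 2·x^3 - 2·x^2, leaving 3·x^3 - 3·x^2 - 2·x + 6
  leading term 3·x^3: subtract (3·x)·g(x) = 3·x^3 - 6·x^2 + 6·x, leaving 3·x^2 - 8·x + 6
  leading term 3·x^2: subtract (3)·g(x) = 3·x^2 - 6·x + 6, leaving -2·x
The remainder r(x) = -2·x ≠ 0 (and deg r < deg g), so g ∤ f, i.e. f ∉ (g).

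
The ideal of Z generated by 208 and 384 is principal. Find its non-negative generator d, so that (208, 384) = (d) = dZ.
In the PID Z, (a, b) is generated by gcd(a, b). Compute gcd(384, 208) with the extended Euclidean algorithm, tracking rows (r, s, t) with s·384 + t·208 = r:
  row A: (384, 1, 0)   [1·384 + 0·208 = 384]
  row B: (208, 0, 1)   [0·384 + 1·208 = 208]
  384 = 1·208 + 176   → row C = row A − 1·row B = (176, 1, −1)   [check: 1·384 − 1·208 = 176]
  208 = 1·176 + 32   → row D = row B − 1·row C = (32, −1, 2)   [check: −1·384 + 2·208 = 32]
  176 = 5·32 + 16   → row E = row C − 5·row D = (16, 6, −11)   [check: 6·384 − 11·208 = 16]
  32 = 2·16 + 0   → remainder 0, stop. gcd = 16 (last nonzero row E).
So gcd(208, 384) = 16, with Bézout identity 6·384 − 11·208 = 16. Containment (⊇): the Bézout identity exhibits 16 as an element of (208, 384), giving (16) ⊆ (208, 384). Containment (⊆): since 16 | 208 and 16 | 384 (208 = 16·13, 384 = 16·24), every Z-linear combination of 208 and 384 is divisible by 16, so (208, 384) ⊆ (16). Therefore (208, 384) = (16), d = 16.

Final answer: (208, 384) = (16); d = 16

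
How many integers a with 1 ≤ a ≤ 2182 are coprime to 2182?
1090

The number of a ∈ {1, ..., 2182} with gcd(a, 2182) = 1 is by definition Euler's totient φ(2182). φ is multiplicative, with φ(p^e) = p^e − p^(e−1). Factorise 2182 = 2 · 1091. Then
  φ(2182) = (2 − 1) · (1091 − 1) = 1 · 1090 = 1090.
So there are 1090 such integers.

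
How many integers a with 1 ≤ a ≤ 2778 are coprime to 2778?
924

The number of a ∈ {1, ..., 2778} with gcd(a, 2778) = 1 is by definition Euler's totient φ(2778). φ is multiplicative, with φ(p^e) = p^e − p^(e−1). Factorise 2778 = 2 · 3 · 463. Then
  φ(2778) = (2 − 1) · (3 − 1) · (463 − 1) = 1 · 2 · 462 = 924.
So there are 924 such integers.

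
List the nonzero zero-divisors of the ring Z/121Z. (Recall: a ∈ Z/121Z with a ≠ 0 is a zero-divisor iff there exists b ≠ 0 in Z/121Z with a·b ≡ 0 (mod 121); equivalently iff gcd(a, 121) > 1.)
nonzero zero-divisors of Z/121Z = {11, 22, 33, 44, 55, 66, 77, 88, 99, 110}

An element a ∈ Z/121Z (with a ≠ 0) is a zero-divisor iff gcd(a, 121) > 1 (because a is a unit precisely when gcd(a, n) = 1, and in Z/nZ every nonzero, non-unit element is a zero-divisor). Scan a = 1, ..., 120 and keep those with gcd(a, 121) > 1:
  gcd(11, 121) = 11, gcd(22, 121) = 11, gcd(33, 121) = 11, gcd(44, 121) = 11, gcd(55, 121) = 11, gcd(66, 121) = 11, gcd(77, 121) = 11, gcd(88, 121) = 11, gcd(99, 121) = 11, gcd(110, 121) = 11.
All other a ∈ {1, ..., 120} have gcd(a, 121) = 1 and are units. So the nonzero zero-divisors are exactly the 10 values of a appearing in this scan.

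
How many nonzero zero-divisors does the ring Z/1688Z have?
Z/1688Z has 847 nonzero zero-divisors

In Z/1688Z each nonzero element is either a unit (gcd with 1688 is 1) or a zero-divisor (gcd > 1). The number of units is φ(1688): factorise 1688 = 2^3 · 211, so φ(1688) = (2^3 − 2^2) · (211 − 1) = 4 · 210 = 840. The nonzero elements number 1688 − 1 = 1687. Hence the nonzero zero-divisors number 1687 − 840 = 847.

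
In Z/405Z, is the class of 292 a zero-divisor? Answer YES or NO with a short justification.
gcd(292, 405) = 1, so 292 is a unit in Z/405Z (it has a multiplicative inverse). A unit cannot be a zero-divisor: if 292·b ≡ 0 then multiplying both sides by 292^(−1) gives b ≡ 0. So 292 is not a zero-divisor.

Final answer: NO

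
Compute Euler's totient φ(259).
φ is multiplicative, with φ(p^e) = p^e − p^(e−1). Factorise 259 = 7 · 37. Then
  φ(259) = (7 − 1) · (37 − 1) = 6 · 36 = 216.

Final answer: φ(259) = 216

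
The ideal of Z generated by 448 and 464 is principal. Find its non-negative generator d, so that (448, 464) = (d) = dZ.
In the PID Z, (a, b) is generated by gcd(a, b). Compute gcd(464, 448) with the extended Euclidean algorithm, tracking rows (r, s, t) with s·464 + t·448 = r:
  row A: (464, 1, 0)   [1·464 + 0·448 = 464]
  row B: (448, 0, 1)   [0·464 + 1·448 = 448]
  464 = 1·448 + 16   → row C = row A − 1·row B = (16, 1, −1)   [check: 1·464 − 1·448 = 16]
  448 = 28·16 + 0   → remainder 0, stop. gcd = 16 (last nonzero row C).
So gcd(448, 464) = 16, with Bézout identity 1·464 − 1·448 = 16. Containment (⊇): the Bézout identity exhibits 16 as an element of (448, 464), giving (16) ⊆ (448, 464). Containment (⊆): since 16 | 448 and 16 | 464 (448 = 16·28, 464 = 16·29), every Z-linear combination of 448 and 464 is divisible by 16, so (448, 464) ⊆ (16). Therefore (448, 464) = (16), d = 16.

Final answer: (448, 464) = (16); d = 16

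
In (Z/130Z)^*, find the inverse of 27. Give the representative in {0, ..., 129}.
Apply the extended Euclidean algorithm to (130, 27), tracking rows (r, s, t) with s·130 + t·27 = r. Each division r_prev = q·r_cur + r_new produces the new row as (previous row) − q·(current row):
  row A: (130, 1, 0)   [1·130 + 0·27 = 130]
  row B: (27, 0, 1)   [0·130 + 1·27 = 27]
  130 = 4·27 + 22   → row C = row A − 4·row B = (22, 1, −4)   [check: 1·130 − 4·27 = 22]
  27 = 1·22 + 5   → row D = row B − 1·row C = (5, −1, 5)   [check: −1·130 + 5·27 = 5]
  22 = 4·5 + 2   → row E = row C − 4·row D = (2, 5, −24)   [check: 5·130 − 24·27 = 2]
  5 = 2·2 + 1   → row F = row D − 2·row E = (1, −11, 53)   [check: −11·130 + 53·27 = 1]
  2 = 2·1 + 0   → remainder 0, stop. gcd = 1 (last nonzero row F).
The gcd is 1, so 27 is invertible mod 130. The last nonzero row gives −11·130 + 53·27 = 1, so t = 53. So 27^(−1) ≡ 53 (mod 130). Verify: 27 · 53 = 1431 ≡ 1 (mod 130). ✓

Final answer: 27^(−1) ≡ 53 (mod 130)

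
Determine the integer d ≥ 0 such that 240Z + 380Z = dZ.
(240, 380) = (20); d = 20

In the PID Z, (a, b) is generated by gcd(a, b). Compute gcd(380, 240) with the extended Euclidean algorithm, tracking rows (r, s, t) with s·380 + t·240 = r:
  row A: (380, 1, 0)   [1·380 + 0·240 = 380]
  row B: (240, 0, 1)   [0·380 + 1·240 = 240]
  380 = 1·240 + 140   → row C = row A − 1·row B = (140, 1, −1)   [check: 1·380 − 1·240 = 140]
  240 = 1·140 + 100   → row D = row B − 1·row C = (100, −1, 2)   [check: −1·380 + 2·240 = 100]
  140 = 1·100 + 40   → row E = row C − 1·row D = (40, 2, −3)   [check: 2·380 − 3·240 = 40]
  100 = 2·40 + 20   → row F = row D − 2·row E = (20, −5, 8)   [check: −5·380 + 8·240 = 20]
  40 = 2·20 + 0   → remainder 0, stop. gcd = 20 (last nonzero row F).
So gcd(240, 380) = 20, with Bézout identity −5·380 + 8·240 = 20. Containment (⊇): the Bézout identity exhibits 20 as an element of (240, 380), giving (20) ⊆ (240, 380). Containment (⊆): since 20 | 240 and 20 | 380 (240 = 20·12, 380 = 20·19), every Z-linear combination of 240 and 380 is divisible by 20, so (240, 380) ⊆ (20). Therefore (240, 380) = (20), d = 20.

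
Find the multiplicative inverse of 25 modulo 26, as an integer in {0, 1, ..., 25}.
25^(−1) ≡ 25 (mod 26)

Apply the extended Euclidean algorithm to (26, 25), tracking rows (r, s, t) with s·26 + t·25 = r. Each division r_prev = q·r_cur + r_new produces the new row as (previous row) − q·(current row):
  row A: (26, 1, 0)   [1·26 + 0·25 = 26]
  row B: (25, 0, 1)   [0·26 + 1·25 = 25]
  26 = 1·25 + 1   → row C = row A − 1·row B = (1, 1, −1)   [check: 1·26 − 1·25 = 1]
  25 = 25·1 + 0   → remainder 0, stop. gcd = 1 (last nonzero row C).
The gcd is 1, so 25 is invertible mod 26. The last nonzero row gives 1·26 − 1·25 = 1, so t = −1. So 25^(−1) ≡ −1 ≡ 25 (mod 26). Verify: 25 · 25 = 625 ≡ 1 (mod 26). ✓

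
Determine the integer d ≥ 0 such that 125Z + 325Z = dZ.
In the PID Z, (a, b) is generated by gcd(a, b). Compute gcd(325, 125) with the extended Euclidean algorithm, tracking rows (r, s, t) with s·325 + t·125 = r:
  row A: (325, 1, 0)   [1·325 + 0·125 = 325]
  row B: (125, 0, 1)   [0·325 + 1·125 = 125]
  325 = 2·125 + 75   → row C = row A − 2·row B = (75, 1, −2)   [check: 1·325 − 2·125 = 75]
  125 = 1·75 + 50   → row D = row B − 1·row C = (50, −1, 3)   [check: −1·325 + 3·125 = 50]
  75 = 1·50 + 25   → row E = row C − 1·row D = (25, 2, −5)   [check: 2·325 − 5·125 = 25]
  50 = 2·25 + 0   → remainder 0, stop. gcd = 25 (last nonzero row E).
So gcd(125, 325) = 25, with Bézout identity 2·325 − 5·125 = 25. Containment (⊇): the Bézout identity exhibits 25 as an element of (125, 325), giving (25) ⊆ (125, 325). Containment (⊆): since 25 | 125 and 25 | 325 (125 = 25·5, 325 = 25·13), every Z-linear combination of 125 and 325 is divisible by 25, so (125, 325) ⊆ (25). Therefore (125, 325) = (25), d = 25.

Final answer: (125, 325) = (25); d = 25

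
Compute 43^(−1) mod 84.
Apply the extended Euclidean algorithm to (84, 43), tracking rows (r, s, t) with s·84 + t·43 = r. Each division r_prev = q·r_cur + r_new produces the new row as (previous row) − q·(current row):
  row A: (84, 1, 0)   [1·84 + 0·43 = 84]
  row B: (43, 0, 1)   [0·84 + 1·43 = 43]
  84 = 1·43 + 41   → row C = row A − 1·row B = (41, 1, −1)   [check: 1·84 − 1·43 = 41]
  43 = 1·41 + 2   → row D = row B − 1·row C = (2, −1, 2)   [check: −1·84 + 2·43 = 2]
  41 = 20·2 + 1   → row E = row C − 20·row D = (1, 21, −41)   [check: 21·84 − 41·43 = 1]
  2 = 2·1 + 0   → remainder 0, stop. gcd = 1 (last nonzero row E).
The gcd is 1, so 43 is invertible mod 84. The last nonzero row gives 21·84 − 41·43 = 1, so t = −41. So 43^(−1) ≡ −41 ≡ 43 (mod 84). Verify: 43 · 43 = 1849 ≡ 1 (mod 84). ✓

Final answer: 43^(−1) ≡ 43 (mod 84)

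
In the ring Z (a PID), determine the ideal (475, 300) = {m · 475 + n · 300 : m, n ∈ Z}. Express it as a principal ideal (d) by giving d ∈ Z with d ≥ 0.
In the PID Z, (a, b) is generated by gcd(a, b). Compute gcd(475, 300) with the extended Euclidean algorithm, tracking rows (r, s, t) with s·475 + t·300 = r:
  row A: (475, 1, 0)   [1·475 + 0·300 = 475]
  row B: (300, 0, 1)   [0·475 + 1·300 = 300]
  475 = 1·300 + 175   → row C = row A − 1·row B = (175, 1, −1)   [check: 1·475 − 1·300 = 175]
  300 = 1·175 + 125   → row D = row B − 1·row C = (125, −1, 2)   [check: −1·475 + 2·300 = 125]
  175 = 1·125 + 50   → row E = row C − 1·row D = (50, 2, −3)   [check: 2·475 − 3·300 = 50]
  125 = 2·50 + 25   → row F = row D − 2·row E = (25, −5, 8)   [check: −5·475 + 8·300 = 25]
  50 = 2·25 + 0   → remainder 0, stop. gcd = 25 (last nonzero row F).
So gcd(475, 300) = 25, with Bézout identity −5·475 + 8·300 = 25. Containment (⊇): the Bézout identity exhibits 25 as an element of (475, 300), giving (25) ⊆ (475, 300). Containment (⊆): since 25 | 475 and 25 | 300 (475 = 25·19, 300 = 25·12), every Z-linear combination of 475 and 300 is divisible by 25, so (475, 300) ⊆ (25). Therefore (475, 300) = (25), d = 25.

Final answer: (475, 300) = (25); d = 25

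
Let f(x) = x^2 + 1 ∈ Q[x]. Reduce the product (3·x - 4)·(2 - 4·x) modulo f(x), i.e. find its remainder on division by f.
First multiply in Q[x] without reducing: a · b = -12·x^2 + 22·x - 8. Now divide by f(x) = x^2 + 1, eliminating the leading term at each step:
  leading term -12·x^2: subtract (-12)·f(x) = -12·x^2 - 12, leaving 22·x + 4
The degree is now < 2, so this is the remainder. Hence a · b ≡ 22·x + 4 in Q[x]/(f).

Final answer: a · b ≡ 22·x + 4 (mod f(x))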